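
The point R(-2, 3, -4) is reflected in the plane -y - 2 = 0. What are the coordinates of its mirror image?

(-2, -7, -4)

n = (0, -1, 0), |n|² = 1, n·R − 2 = -5, so t = -5/1 = -5.
Foot F = R − (-5)·n = (-2, -2, -4); the reflection is 2F − R = (-2, -7, -4).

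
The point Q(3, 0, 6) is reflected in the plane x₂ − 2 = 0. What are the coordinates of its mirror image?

(3, 4, 6)

With n = (0, 1, 0), the signed offset is (n·Q − 2)/|n|² = -2/1 = -2.
Q' = Q − 2t·n = (3, 0, 6) − (-4)·(0, 1, 0) = (3, 4, 6).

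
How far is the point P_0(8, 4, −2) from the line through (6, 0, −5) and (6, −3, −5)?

√13

A direction vector is d = (0, −3, 0).
AP = (2, 4, 3); AP·d = -12, |AP|² = 29, |d|² = 9.
distance² = |AP|² − (AP·d)²/|d|² = 29 − 144/9 = 13, so the distance is √13.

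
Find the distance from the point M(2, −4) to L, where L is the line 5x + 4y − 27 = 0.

The normal to the line is n = (5, 4) with |n| = √41.
|n·M − 27| = |-6 − 27| = 33, so the distance is 33/√41.

33√41/41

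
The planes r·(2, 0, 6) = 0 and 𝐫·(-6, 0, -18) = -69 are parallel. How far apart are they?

Divide the second equation by -3 to match normals: 2x₁ + 6x₃ = 23.
With common normal n = (2, 0, 6) (|n| = 2√10), the distance is |0 − 23|/|n| = 23/(2√10).

23√10/20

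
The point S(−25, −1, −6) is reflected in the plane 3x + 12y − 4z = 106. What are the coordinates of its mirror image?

(-19, 23, -14)

With n = (3, 12, −4), the signed offset is (n·S − 106)/|n|² = -169/169 = -1.
S' = S − 2t·n = (−25, −1, −6) − (-2)·(3, 12, −4) = (−19, 23, −14).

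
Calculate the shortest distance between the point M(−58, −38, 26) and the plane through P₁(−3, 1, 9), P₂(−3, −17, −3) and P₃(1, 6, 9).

P₁P₂ = (0, −18, −12) and P₁P₃ = (4, 5, 0), so a normal is n = P₁P₂ × P₁P₃ = (60, −48, 72).
d = |60·(-58) + (-48)·(-38) + 72·26 − 420| / √(3600 + 2304 + 5184) = |-204| / (12√77) = 17√77/77.

17√77/77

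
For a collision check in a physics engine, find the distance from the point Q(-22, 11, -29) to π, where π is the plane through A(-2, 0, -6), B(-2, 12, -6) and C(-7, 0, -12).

5√61/61

AB = (0, 12, 0) and AC = (-5, 0, -6), so a normal is n = AB × AC = (-72, 0, 60).
n = (-72, 0, 60); n·P − (-216) = 60; |n| = 12√61; distance = 60/(12√61) = 5√61/61.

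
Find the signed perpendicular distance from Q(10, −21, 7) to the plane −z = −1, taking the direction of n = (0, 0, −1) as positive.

-6

n·Q − (-1) = -6.
|n| = 1, so the signed distance is -6/1 = -6.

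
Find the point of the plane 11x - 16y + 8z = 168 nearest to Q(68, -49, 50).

n = (11, -16, 8), |n|² = 441, and n·Q − 168 = 1764.
t = 1764/441 = 4, so the foot is Q − t·n = (68, -49, 50) − 4·(11, -16, 8) = (24, 15, 18).

(24, 15, 18)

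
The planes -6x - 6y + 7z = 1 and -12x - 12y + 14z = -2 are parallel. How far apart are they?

2/11

Divide the second equation by 2 to match normals: -6x - 6y + 7z = -1.
With common normal n = (-6, -6, 7) (|n| = 11), the distance is |1 − (-1)|/|n| = 2/11.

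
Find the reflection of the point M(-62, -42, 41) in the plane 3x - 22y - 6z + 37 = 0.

(-68, 2, 53)

n = (3, -22, -6), |n|² = 529, n·M − (-37) = 529, so t = 529/529 = 1.
Foot F = M − 1·n = (-65, -20, 47); the reflection is 2F − M = (-68, 2, 53).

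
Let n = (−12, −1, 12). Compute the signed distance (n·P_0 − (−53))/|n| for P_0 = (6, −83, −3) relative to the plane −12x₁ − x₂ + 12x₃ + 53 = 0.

n·P_0 − (-53) = 28.
|n| = 17, so the signed distance is 28/17.

28/17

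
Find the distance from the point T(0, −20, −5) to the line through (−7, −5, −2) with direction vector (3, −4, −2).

Direction vector d = (3, −4, −2).
AP = (7, −15, −3), and AP × d = (18, 5, 17).
|AP × d|² = 638 and |d|² = 29, so the distance is √(638/29) = √22.

√22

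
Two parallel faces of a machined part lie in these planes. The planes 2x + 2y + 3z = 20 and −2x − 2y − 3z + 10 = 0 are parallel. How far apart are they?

10√17/17

Divide the second equation by -1 to match normals: 2x + 2y + 3z = 10.
With common normal n = (2, 2, 3) (|n| = √17), the distance is |20 − 10|/|n| = 10/√17 = 10√17/17.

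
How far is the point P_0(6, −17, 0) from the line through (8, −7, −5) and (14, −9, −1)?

A direction vector is d = (6, −2, 4).
AP = (−2, −10, 5); AP·d = 28, |AP|² = 129, |d|² = 56.
distance² = |AP|² − (AP·d)²/|d|² = 129 − 784/56 = 115, so the distance is √115.

√115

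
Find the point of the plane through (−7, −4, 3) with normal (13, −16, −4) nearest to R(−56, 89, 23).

The perpendicular from R has direction n = (13, −16, −4): r = (−56, 89, 23) + t(13, −16, −4).
Substitute into the plane: n·(R + tn) = -39 gives -2244 + 441t = -39, so t = 5.
Foot = (−56, 89, 23) + 5·(13, −16, −4) = (9, 9, 3).

(9, 9, 3)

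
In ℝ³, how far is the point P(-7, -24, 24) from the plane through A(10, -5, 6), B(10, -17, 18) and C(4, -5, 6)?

√2/2

AB = (0, -12, 12) and AC = (-6, 0, 0), so a normal is n = AB × AC = (0, -72, -72).
n = (0, -72, -72); n·P − (-72) = 72; |n| = 72√2; distance = 72/(72√2) = 1/√2.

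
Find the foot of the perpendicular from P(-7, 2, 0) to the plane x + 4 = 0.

(-4, 2, 0)

n = (1, 0, 0), |n|² = 1, and n·P − (-4) = -3.
t = -3/1 = -3, so the foot is P − t·n = (-7, 2, 0) − (-3)·(1, 0, 0) = (-4, 2, 0).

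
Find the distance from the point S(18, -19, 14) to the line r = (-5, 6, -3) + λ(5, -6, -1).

Direction vector d = (5, -6, -1).
AP = (23, -25, 17); AP·d = 248, |AP|² = 1443, |d|² = 62.
distance² = |AP|² − (AP·d)²/|d|² = 1443 − 61504/62 = 451, so the distance is √451.

√451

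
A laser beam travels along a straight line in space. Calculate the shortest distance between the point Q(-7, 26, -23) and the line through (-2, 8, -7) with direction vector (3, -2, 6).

2√41

Direction vector d = (3, -2, 6).
AP = (-5, 18, -16), and AP × d = (76, -18, -44).
|AP × d|² = 8036 and |d|² = 49, so the distance is √(8036/49) = √164 = 2√41.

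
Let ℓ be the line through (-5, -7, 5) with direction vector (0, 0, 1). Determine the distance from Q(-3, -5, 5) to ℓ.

Direction vector d = (0, 0, 1).
AP = (2, 2, 0); AP·d = 0, |AP|² = 8, |d|² = 1.
distance² = |AP|² − (AP·d)²/|d|² = 8 − 0/1 = 8, so the distance is 2√2.

2√2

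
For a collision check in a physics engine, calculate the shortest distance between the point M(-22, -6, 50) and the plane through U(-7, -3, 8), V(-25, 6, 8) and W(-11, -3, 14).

3

UV = (-18, 9, 0) and UW = (-4, 0, 6), so a normal is n = UV × UW = (54, 108, 36).
n = (54, 108, 36); n·P − (-414) = 378; |n| = 126; distance = 378/126 = 3.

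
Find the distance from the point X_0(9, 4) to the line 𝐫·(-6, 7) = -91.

d = |(-6)·9 + 7·4 − (-91)| / √(36 + 49) = |65|/√85 = 13√85/17.

13√85/17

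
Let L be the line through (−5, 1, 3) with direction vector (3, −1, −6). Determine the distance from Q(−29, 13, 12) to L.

Direction vector d = (3, −1, −6).
AP = (−24, 12, 9), and AP × d = (−63, −117, −12).
|AP × d|² = 17802 and |d|² = 46, so the distance is √(17802/46) = √387 = 3√43.

3√43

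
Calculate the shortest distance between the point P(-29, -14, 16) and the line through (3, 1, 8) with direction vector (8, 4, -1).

√17

Direction vector d = (8, 4, -1).
AP = (-32, -15, 8), and AP × d = (-17, 32, -8).
|AP × d|² = 1377 and |d|² = 81, so the distance is √(1377/81) = √17.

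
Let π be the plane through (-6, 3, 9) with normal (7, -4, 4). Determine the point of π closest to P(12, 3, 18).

n = (7, -4, 4), |n|² = 81, and n·P − (-18) = 162.
t = 162/81 = 2, so the foot is P − t·n = (12, 3, 18) − 2·(7, -4, 4) = (-2, 11, 10).

(-2, 11, 10)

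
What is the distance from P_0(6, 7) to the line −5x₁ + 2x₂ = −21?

5√29/29

The normal to the line is n = (−5, 2) with |n| = √29.
|n·P_0 − (-21)| = |-16 − (-21)| = 5, so the distance is 5/√29 = 5√29/29.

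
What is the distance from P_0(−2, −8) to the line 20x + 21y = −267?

59/29

d = |20·(-2) + 21·(-8) − (-267)| / √(400 + 441) = |59|/29 = 59/29.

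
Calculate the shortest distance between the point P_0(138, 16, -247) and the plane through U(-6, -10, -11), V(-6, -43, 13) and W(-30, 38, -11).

UV = (0, -33, 24) and UW = (-24, 48, 0), so a normal is n = UV × UW = (-1152, -576, -792).
n = (-1152, -576, -792); n·P − 21384 = 6048; |n| = 1512; distance = 6048/1512 = 4.

4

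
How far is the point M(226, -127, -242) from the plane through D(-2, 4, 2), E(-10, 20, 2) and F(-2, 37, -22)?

4

DE = (-8, 16, 0) and DF = (0, 33, -24), so a normal is n = DE × DF = (-384, -192, -264).
n = (-384, -192, -264); n·P − (-528) = 2016; |n| = 504; distance = 2016/504 = 4.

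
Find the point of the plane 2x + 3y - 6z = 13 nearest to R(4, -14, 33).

The perpendicular from R has direction n = (2, 3, -6): r = (4, -14, 33) + t(2, 3, -6).
Substitute into the plane: n·(R + tn) = 13 gives -232 + 49t = 13, so t = 5.
Foot = (4, -14, 33) + 5·(2, 3, -6) = (14, 1, 3).

(14, 1, 3)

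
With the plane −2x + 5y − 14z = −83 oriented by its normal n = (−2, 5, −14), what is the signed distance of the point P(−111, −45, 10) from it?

n·P − (-83) = -60.
|n| = 15, so the signed distance is -60/15 = -4.

-4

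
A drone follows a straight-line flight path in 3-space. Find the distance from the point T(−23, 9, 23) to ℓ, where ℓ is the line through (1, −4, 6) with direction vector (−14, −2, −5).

Direction vector d = (−14, −2, −5).
AP = (−24, 13, 17), and AP × d = (−31, −358, 230).
|AP × d|² = 182025 and |d|² = 225, so the distance is √(182025/225) = √809.

√809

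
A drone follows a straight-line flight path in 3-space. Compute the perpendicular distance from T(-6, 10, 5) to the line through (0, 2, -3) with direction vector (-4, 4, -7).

Direction vector d = (-4, 4, -7).
AP = (-6, 8, 8); AP·d = 0, |AP|² = 164, |d|² = 81.
distance² = |AP|² − (AP·d)²/|d|² = 164 − 0/81 = 164, so the distance is 2√41.

2√41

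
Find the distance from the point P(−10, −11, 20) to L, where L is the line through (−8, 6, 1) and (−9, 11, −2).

A direction vector is d = (−1, 5, −3).
AP = (−2, −17, 19), and AP × d = (−44, −25, −27).
|AP × d|² = 3290 and |d|² = 35, so the distance is √(3290/35) = √94.

√94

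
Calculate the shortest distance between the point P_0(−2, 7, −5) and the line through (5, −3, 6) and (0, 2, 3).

√34

A direction vector is d = (−5, 5, −3).
AP = (−7, 10, −11), and AP × d = (25, 34, 15).
|AP × d|² = 2006 and |d|² = 59, so the distance is √(2006/59) = √34.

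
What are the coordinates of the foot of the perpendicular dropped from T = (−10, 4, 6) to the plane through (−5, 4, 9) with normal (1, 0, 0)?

(-5, 4, 6)

n = (1, 0, 0), |n|² = 1, and n·T − (-5) = -5.
t = -5/1 = -5, so the foot is T − t·n = (−10, 4, 6) − (-5)·(1, 0, 0) = (−5, 4, 6).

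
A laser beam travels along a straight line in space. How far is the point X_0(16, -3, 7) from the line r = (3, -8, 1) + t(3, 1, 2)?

√6

Direction vector d = (3, 1, 2).
AP = (13, 5, 6), and AP × d = (4, -8, -2).
|AP × d|² = 84 and |d|² = 14, so the distance is √(84/14) = √6.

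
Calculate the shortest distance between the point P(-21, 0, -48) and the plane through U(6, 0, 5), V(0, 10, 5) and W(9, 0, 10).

24/√43

UV = (-6, 10, 0) and UW = (3, 0, 5), so a normal is n = UV × UW = (50, 30, -30).
n = (50, 30, -30); n·P − 150 = 240; |n| = 10√43; distance = 240/(10√43) = 24/√43.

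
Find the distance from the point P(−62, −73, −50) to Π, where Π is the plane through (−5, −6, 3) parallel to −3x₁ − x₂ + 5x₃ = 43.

27√35/35

Parallel planes share the normal n = (−3, −1, 5); since (−5, −6, 3) lies on the plane, its equation is −3x₁ − x₂ + 5x₃ = 36.
Then n·(−62, −73, −50) − 36 = −27.
|n| = √(9 + 1 + 25) = √35, so the distance is |-27|/√35 = 27/√35.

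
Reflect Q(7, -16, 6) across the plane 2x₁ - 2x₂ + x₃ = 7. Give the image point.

n = (2, -2, 1), |n|² = 9, n·Q − 7 = 45, so t = 45/9 = 5.
Foot F = Q − 5·n = (-3, -6, 1); the reflection is 2F − Q = (-13, 4, -4).

(-13, 4, -4)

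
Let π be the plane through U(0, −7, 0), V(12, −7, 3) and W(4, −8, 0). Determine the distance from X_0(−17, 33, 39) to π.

13/√33

UV = (12, 0, 3) and UW = (4, −1, 0), so a normal is n = UV × UW = (3, 12, −12).
Then n·(−17, 33, 39) − (−84) = −39.
|n| = √(9 + 144 + 144) = 3√33, so the distance is |-39|/(3√33) = 13/√33.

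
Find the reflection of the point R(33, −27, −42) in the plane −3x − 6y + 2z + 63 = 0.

(267/7, -117/7, -318/7)

With n = (−3, −6, 2), the signed offset is (n·R − (-63))/|n|² = 42/49 = 6/7.
R' = R − 2t·n = (33, −27, −42) − (12/7)·(−3, −6, 2) = (267/7, −117/7, −318/7).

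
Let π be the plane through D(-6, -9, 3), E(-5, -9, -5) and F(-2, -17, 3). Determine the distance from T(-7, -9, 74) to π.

DE = (1, 0, -8) and DF = (4, -8, 0), so a normal is n = DE × DF = (-64, -32, -8).
d = |(-64)·(-7) + (-32)·(-9) + (-8)·74 − 648| / √(4096 + 1024 + 64) = |-504| / 72 = 7.

7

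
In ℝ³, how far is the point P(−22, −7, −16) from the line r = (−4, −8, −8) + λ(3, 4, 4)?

Direction vector d = (3, 4, 4).
AP = (−18, 1, −8), and AP × d = (36, 48, −75).
|AP × d|² = 9225 and |d|² = 41, so the distance is √(9225/41) = √225 = 15.

15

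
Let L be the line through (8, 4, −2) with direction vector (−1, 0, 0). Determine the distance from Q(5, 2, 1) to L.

Direction vector d = (−1, 0, 0).
AP = (−3, −2, 3), and AP × d = (0, −3, −2).
|AP × d|² = 13 and |d|² = 1, so the distance is √13.

√13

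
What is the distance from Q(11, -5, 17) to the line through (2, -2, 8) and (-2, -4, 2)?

A direction vector is d = (-4, -2, -6).
AP = (9, -3, 9), and AP × d = (36, 18, -30).
|AP × d|² = 2520 and |d|² = 56, so the distance is √(2520/56) = √45 = 3√5.

3√5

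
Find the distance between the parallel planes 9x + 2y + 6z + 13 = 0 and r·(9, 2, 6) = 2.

15/11

Both planes have normal n = (9, 2, 6), |n| = 11. Any point on the first plane is at distance |2 − (-13)|/|n| = 15/11 from the second.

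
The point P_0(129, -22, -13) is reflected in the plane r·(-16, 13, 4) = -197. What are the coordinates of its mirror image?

n = (-16, 13, 4), |n|² = 441, n·P_0 − (-197) = -2205, so t = -2205/441 = -5.
Foot F = P_0 − (-5)·n = (49, 43, 7); the reflection is 2F − P_0 = (-31, 108, 27).

(-31, 108, 27)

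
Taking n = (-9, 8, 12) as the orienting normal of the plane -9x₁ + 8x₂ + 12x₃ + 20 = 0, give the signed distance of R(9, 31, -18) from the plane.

n·R − (-20) = -29.
|n| = 17, so the signed distance is -29/17.

-29/17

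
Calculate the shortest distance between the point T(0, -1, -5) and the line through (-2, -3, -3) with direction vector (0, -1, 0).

Direction vector d = (0, -1, 0).
AP = (2, 2, -2), and AP × d = (-2, 0, -2).
|AP × d|² = 8 and |d|² = 1, so the distance is √8 = 2√2.

2√2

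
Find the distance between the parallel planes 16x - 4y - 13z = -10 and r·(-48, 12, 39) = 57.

3/7

Divide the second equation by -3 to match normals: 16x - 4y - 13z = -19.
Both planes have normal n = (16, -4, -13), |n| = 21. Any point on the first plane is at distance |(-19) − (-10)|/|n| = 9/21 = 3/7 from the second.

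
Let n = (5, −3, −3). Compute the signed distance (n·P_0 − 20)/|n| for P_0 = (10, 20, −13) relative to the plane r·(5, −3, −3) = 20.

9√43/43

n·P_0 − 20 = 9.
|n| = √43, so the signed distance is 9√43/43.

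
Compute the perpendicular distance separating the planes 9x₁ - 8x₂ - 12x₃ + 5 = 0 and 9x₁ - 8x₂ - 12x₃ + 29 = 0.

24/17

With common normal n = (9, -8, -12) (|n| = 17), the distance is |(-5) − (-29)|/|n| = 24/17.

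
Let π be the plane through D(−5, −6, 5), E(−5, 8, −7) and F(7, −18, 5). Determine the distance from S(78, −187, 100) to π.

7

DE = (0, 14, −12) and DF = (12, −12, 0), so a normal is n = DE × DF = (−144, −144, −168).
n = (−144, −144, −168); n·P − 744 = -1848; |n| = 264; distance = 1848/264 = 7.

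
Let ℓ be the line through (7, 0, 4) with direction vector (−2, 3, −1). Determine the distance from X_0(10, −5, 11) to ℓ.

Direction vector d = (−2, 3, −1).
AP = (3, −5, 7); AP·d = -28, |AP|² = 83, |d|² = 14.
distance² = |AP|² − (AP·d)²/|d|² = 83 − 784/14 = 27, so the distance is 3√3.

3√3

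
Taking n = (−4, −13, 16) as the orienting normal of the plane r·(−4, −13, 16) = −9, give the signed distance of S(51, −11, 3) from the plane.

n·S − (-9) = -4.
|n| = 21, so the signed distance is -4/21.

-4/21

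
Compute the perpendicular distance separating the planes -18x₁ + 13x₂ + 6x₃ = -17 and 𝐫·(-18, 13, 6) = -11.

6/23

With common normal n = (-18, 13, 6) (|n| = 23), the distance is |(-17) − (-11)|/|n| = 6/23.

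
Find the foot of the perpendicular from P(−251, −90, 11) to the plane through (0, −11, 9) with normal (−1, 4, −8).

(-252, -86, 3)

n = (−1, 4, −8), |n|² = 81, and n·P − (-116) = -81.
t = -81/81 = -1, so the foot is P − t·n = (−251, −90, 11) − (-1)·(−1, 4, −8) = (−252, −86, 3).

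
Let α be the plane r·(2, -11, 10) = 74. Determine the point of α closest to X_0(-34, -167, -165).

The perpendicular from X_0 has direction n = (2, -11, 10): r = (-34, -167, -165) + μ(2, -11, 10).
Substitute into the plane: n·(X_0 + μn) = 74 gives 119 + 225μ = 74, so μ = -1/5.
Foot = (-34, -167, -165) + (-1/5)·(2, -11, 10) = (-172/5, -824/5, -167).

(-172/5, -824/5, -167)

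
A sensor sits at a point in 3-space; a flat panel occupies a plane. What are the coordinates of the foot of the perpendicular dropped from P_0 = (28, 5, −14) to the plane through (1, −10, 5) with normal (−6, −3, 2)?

(-2, -10, -4)

The perpendicular from P_0 has direction n = (−6, −3, 2): r = (28, 5, −14) + t(−6, −3, 2).
Substitute into the plane: n·(P_0 + tn) = 34 gives -211 + 49t = 34, so t = 5.
Foot = (28, 5, −14) + 5·(−6, −3, 2) = (−2, −10, −4).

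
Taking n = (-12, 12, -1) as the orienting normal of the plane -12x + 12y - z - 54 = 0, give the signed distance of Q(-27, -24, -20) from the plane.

2/17

n·Q − 54 = 2.
|n| = 17, so the signed distance is 2/17.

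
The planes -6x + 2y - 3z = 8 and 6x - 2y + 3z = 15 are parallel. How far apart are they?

23/7

Divide the second equation by -1 to match normals: -6x + 2y - 3z = -15.
With common normal n = (-6, 2, -3) (|n| = 7), the distance is |8 − (-15)|/|n| = 23/7.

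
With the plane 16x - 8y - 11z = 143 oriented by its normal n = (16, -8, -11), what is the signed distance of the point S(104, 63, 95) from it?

-4/3

n·S − 143 = -28.
|n| = 21, so the signed distance is -28/21 = -4/3.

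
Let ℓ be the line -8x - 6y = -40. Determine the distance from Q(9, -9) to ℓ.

11/5

The normal to the line is n = (-8, -6) with |n| = 10.
|n·Q − (-40)| = |-18 − (-40)| = 22, so the distance is 22/10 = 11/5.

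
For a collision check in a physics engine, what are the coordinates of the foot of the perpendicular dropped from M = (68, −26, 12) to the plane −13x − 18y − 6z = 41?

n = (−13, −18, −6), |n|² = 529, and n·M − 41 = -529.
t = -529/529 = -1, so the foot is M − t·n = (68, −26, 12) − (-1)·(−13, −18, −6) = (55, −44, 6).

(55, -44, 6)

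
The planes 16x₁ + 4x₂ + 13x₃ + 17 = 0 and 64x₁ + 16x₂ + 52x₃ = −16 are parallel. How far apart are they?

13/21

Divide the second equation by 4 to match normals: 16x₁ + 4x₂ + 13x₃ = -4.
With common normal n = (16, 4, 13) (|n| = 21), the distance is |(-17) − (-4)|/|n| = 13/21.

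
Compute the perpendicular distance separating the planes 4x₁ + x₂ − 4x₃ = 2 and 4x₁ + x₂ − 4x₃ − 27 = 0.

Both planes have normal n = (4, 1, −4), |n| = √33. Any point on the first plane is at distance |27 − 2|/|n| = 25/√33 from the second.

25√33/33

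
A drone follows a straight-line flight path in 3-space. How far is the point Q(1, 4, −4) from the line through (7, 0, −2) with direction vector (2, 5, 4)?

2√14

Direction vector d = (2, 5, 4).
AP = (−6, 4, −2); AP·d = 0, |AP|² = 56, |d|² = 45.
distance² = |AP|² − (AP·d)²/|d|² = 56 − 0/45 = 56, so the distance is 2√14.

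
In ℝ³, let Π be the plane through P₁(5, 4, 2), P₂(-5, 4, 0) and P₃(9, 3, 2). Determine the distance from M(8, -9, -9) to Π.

P₁P₂ = (-10, 0, -2) and P₁P₃ = (4, -1, 0), so a normal is n = P₁P₂ × P₁P₃ = (-2, -8, 10).
d = |(-2)·8 + (-8)·(-9) + 10·(-9) − (-22)| / √(4 + 64 + 100) = |-12| / (2√42) = 6/√42.

√42/7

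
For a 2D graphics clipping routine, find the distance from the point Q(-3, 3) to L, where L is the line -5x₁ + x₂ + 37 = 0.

55/√26

d = |(-5)·(-3) + 1·3 − (-37)| / √(25 + 1) = |55|/√26 = 55/√26.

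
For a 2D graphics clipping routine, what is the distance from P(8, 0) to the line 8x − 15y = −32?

The normal to the line is n = (8, −15) with |n| = 17.
|n·P − (-32)| = |64 − (-32)| = 96, so the distance is 96/17.

96/17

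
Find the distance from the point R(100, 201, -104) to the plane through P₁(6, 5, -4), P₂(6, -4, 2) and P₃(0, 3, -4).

8

P₁P₂ = (0, -9, 6) and P₁P₃ = (-6, -2, 0), so a normal is n = P₁P₂ × P₁P₃ = (12, -36, -54).
Then n·(100, 201, -104) - 108 = -528.
|n| = √(144 + 1296 + 2916) = 66, so the distance is |-528|/66 = 8.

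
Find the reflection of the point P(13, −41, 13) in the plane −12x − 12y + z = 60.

(37, -17, 11)

With n = (−12, −12, 1), the signed offset is (n·P − 60)/|n|² = 289/289 = 1.
P' = P − 2t·n = (13, −41, 13) − 2·(−12, −12, 1) = (37, −17, 11).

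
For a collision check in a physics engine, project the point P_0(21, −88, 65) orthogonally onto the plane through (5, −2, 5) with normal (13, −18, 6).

n = (13, −18, 6), |n|² = 529, and n·P_0 − 131 = 2116.
t = 2116/529 = 4, so the foot is P_0 − t·n = (21, −88, 65) − 4·(13, −18, 6) = (−31, −16, 41).

(-31, -16, 41)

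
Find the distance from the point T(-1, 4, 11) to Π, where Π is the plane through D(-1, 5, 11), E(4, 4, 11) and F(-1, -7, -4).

DE = (5, -1, 0) and DF = (0, -12, -15), so a normal is n = DE × DF = (15, 75, -60).
d = |15·(-1) + 75·4 + (-60)·11 − (-300)| / √(225 + 5625 + 3600) = |-75| / (15√42) = 5√42/42.

5/√42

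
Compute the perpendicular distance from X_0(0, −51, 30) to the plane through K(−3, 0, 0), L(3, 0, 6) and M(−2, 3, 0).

KL = (6, 0, 6) and KM = (1, 3, 0), so a normal is n = KL × KM = (−18, 6, 18).
n = (−18, 6, 18); n·P − 54 = 180; |n| = 6√19; distance = 180/(6√19) = 30/√19.

30√19/19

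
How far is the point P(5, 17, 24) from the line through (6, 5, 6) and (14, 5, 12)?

3√41

A direction vector is d = (8, 0, 6).
AP = (−1, 12, 18), and AP × d = (72, 150, −96).
|AP × d|² = 36900 and |d|² = 100, so the distance is √(36900/100) = √369 = 3√41.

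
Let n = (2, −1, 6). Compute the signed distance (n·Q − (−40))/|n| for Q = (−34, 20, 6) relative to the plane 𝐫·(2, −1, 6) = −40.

-12/√41

n·Q − (-40) = -12.
|n| = √41, so the signed distance is -12/√41.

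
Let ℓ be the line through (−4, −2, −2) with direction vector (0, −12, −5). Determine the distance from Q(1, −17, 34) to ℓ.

√1546

Direction vector d = (0, −12, −5).
AP = (5, −15, 36); AP·d = 0, |AP|² = 1546, |d|² = 169.
distance² = |AP|² − (AP·d)²/|d|² = 1546 − 0/169 = 1546, so the distance is √1546.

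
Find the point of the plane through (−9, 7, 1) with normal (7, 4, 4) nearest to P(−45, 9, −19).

(-17, 25, -3)

The perpendicular from P has direction n = (7, 4, 4): r = (−45, 9, −19) + t(7, 4, 4).
Substitute into the plane: n·(P + tn) = -31 gives -355 + 81t = -31, so t = 4.
Foot = (−45, 9, −19) + 4·(7, 4, 4) = (−17, 25, −3).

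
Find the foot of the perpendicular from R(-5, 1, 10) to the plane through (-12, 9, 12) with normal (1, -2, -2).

(-8, 7, 16)

The perpendicular from R has direction n = (1, -2, -2): r = (-5, 1, 10) + μ(1, -2, -2).
Substitute into the plane: n·(R + μn) = -54 gives -27 + 9μ = -54, so μ = -3.
Foot = (-5, 1, 10) + (-3)·(1, -2, -2) = (-8, 7, 16).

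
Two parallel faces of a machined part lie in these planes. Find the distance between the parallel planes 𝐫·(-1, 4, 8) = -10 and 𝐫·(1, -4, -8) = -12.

22/9

Divide the second equation by -1 to match normals: -x + 4y + 8z = 12.
Both planes have normal n = (-1, 4, 8), |n| = 9. Any point on the first plane is at distance |12 − (-10)|/|n| = 22/9 from the second.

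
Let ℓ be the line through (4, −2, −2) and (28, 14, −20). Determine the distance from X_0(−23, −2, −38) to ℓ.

A direction vector is d = (24, 16, −18).
AP = (−27, 0, −36); AP·d = 0, |AP|² = 2025, |d|² = 1156.
distance² = |AP|² − (AP·d)²/|d|² = 2025 − 0/1156 = 2025, so the distance is 45.

45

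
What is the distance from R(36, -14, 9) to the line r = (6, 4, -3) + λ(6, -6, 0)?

6√6

Direction vector d = (6, -6, 0).
AP = (30, -18, 12), and AP × d = (72, 72, -72).
|AP × d|² = 15552 and |d|² = 72, so the distance is √(15552/72) = √216 = 6√6.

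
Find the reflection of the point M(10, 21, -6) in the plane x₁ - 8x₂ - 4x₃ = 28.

(14, -11, -22)

n = (1, -8, -4), |n|² = 81, n·M − 28 = -162, so t = -162/81 = -2.
Foot F = M − (-2)·n = (12, 5, -14); the reflection is 2F − M = (14, -11, -22).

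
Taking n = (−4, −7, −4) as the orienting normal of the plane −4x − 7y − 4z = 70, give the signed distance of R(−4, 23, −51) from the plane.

n·R − 70 = -11.
|n| = 9, so the signed distance is -11/9.

-11/9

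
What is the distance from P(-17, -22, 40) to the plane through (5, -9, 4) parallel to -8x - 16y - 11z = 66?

Parallel planes share the normal n = (-8, -16, -11); since (5, -9, 4) lies on the plane, its equation is -8x - 16y - 11z = 60.
Then n·(-17, -22, 40) - 60 = -12.
|n| = √(64 + 256 + 121) = 21, so the distance is |-12|/21 = 4/7.

4/7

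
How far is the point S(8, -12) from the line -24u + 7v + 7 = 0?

269/25

d = |(-24)·8 + 7·(-12) − (-7)| / √(576 + 49) = |-269|/25 = 269/25.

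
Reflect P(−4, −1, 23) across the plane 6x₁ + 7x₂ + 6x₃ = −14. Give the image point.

(-16, -15, 11)

n = (6, 7, 6), |n|² = 121, n·P − (-14) = 121, so t = 121/121 = 1.
Foot F = P − 1·n = (−10, −8, 17); the reflection is 2F − P = (−16, −15, 11).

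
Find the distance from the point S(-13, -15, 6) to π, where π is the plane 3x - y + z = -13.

n = (3, -1, 1); n·P − (-13) = -5; |n| = √11; distance = 5/√11.

5/√11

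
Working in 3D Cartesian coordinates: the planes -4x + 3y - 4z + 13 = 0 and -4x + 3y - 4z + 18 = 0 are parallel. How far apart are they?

5/√41

Both planes have normal n = (-4, 3, -4), |n| = √41. Any point on the first plane is at distance |(-18) − (-13)|/|n| = 5/√41 = 5√41/41 from the second.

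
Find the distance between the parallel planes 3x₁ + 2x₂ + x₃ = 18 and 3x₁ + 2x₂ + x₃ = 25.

Both planes have normal n = (3, 2, 1), |n| = √14. Any point on the first plane is at distance |25 − 18|/|n| = 7/√14 = √14/2 from the second.

√14/2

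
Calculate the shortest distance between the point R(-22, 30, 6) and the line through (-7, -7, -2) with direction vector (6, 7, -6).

Direction vector d = (6, 7, -6).
AP = (-15, 37, 8), and AP × d = (-278, -42, -327).
|AP × d|² = 185977 and |d|² = 121, so the distance is √(185977/121) = √1537.

√1537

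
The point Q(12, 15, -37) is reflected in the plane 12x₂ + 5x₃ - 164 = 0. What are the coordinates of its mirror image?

With n = (0, 12, 5), the signed offset is (n·Q − 164)/|n|² = -169/169 = -1.
Q' = Q − 2t·n = (12, 15, -37) − (-2)·(0, 12, 5) = (12, 39, -27).

(12, 39, -27)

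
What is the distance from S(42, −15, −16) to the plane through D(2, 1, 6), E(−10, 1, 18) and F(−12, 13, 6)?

DE = (−12, 0, 12) and DF = (−14, 12, 0), so a normal is n = DE × DF = (−144, −168, −144).
d = |(-144)·42 + (-168)·(-15) + (-144)·(-16) − (-1320)| / √(20736 + 28224 + 20736) = |96| / 264 = 4/11.

4/11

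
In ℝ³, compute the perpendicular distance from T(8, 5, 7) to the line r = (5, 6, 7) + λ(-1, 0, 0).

Direction vector d = (-1, 0, 0).
AP = (3, -1, 0), and AP × d = (0, 0, -1).
|AP × d|² = 1 and |d|² = 1, so the distance is √1 = 1.

1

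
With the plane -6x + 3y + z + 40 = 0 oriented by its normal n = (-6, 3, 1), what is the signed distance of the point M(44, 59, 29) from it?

-18/√46

n·M − (-40) = -18.
|n| = √46, so the signed distance is -18/√46.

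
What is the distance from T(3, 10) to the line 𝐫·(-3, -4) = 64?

d = |(-3)·3 + (-4)·10 − 64| / √(9 + 16) = |-113|/5 = 113/5.

113/5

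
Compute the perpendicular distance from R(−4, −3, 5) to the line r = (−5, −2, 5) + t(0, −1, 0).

1

Direction vector d = (0, −1, 0).
AP = (1, −1, 0); AP·d = 1, |AP|² = 2, |d|² = 1.
distance² = |AP|² − (AP·d)²/|d|² = 2 − 1/1 = 1, so the distance is 1.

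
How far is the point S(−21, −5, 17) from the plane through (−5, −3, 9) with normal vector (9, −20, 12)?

The plane has equation n·(r − (−5, −3, 9)) = 0, i.e. n·r = 123.
n = (9, −20, 12); n·P − 123 = -8; |n| = 25; distance = 8/25.

8/25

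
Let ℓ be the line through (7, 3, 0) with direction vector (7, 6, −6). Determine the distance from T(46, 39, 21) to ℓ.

3√241

Direction vector d = (7, 6, −6).
AP = (39, 36, 21), and AP × d = (−342, 381, −18).
|AP × d|² = 262449 and |d|² = 121, so the distance is √(262449/121) = √2169 = 3√241.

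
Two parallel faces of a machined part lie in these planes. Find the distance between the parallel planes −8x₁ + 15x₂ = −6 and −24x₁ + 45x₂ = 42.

20/17

Divide the second equation by 3 to match normals: −8x₁ + 15x₂ = 14.
With common normal n = (−8, 15, 0) (|n| = 17), the distance is |(-6) − 14|/|n| = 20/17.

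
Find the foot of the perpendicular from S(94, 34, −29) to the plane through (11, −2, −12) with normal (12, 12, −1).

(34, -26, -24)

n = (12, 12, −1), |n|² = 289, and n·S − 120 = 1445.
t = 1445/289 = 5, so the foot is S − t·n = (94, 34, −29) − 5·(12, 12, −1) = (34, −26, −24).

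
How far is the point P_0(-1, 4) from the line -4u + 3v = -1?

17/5

d = |(-4)·(-1) + 3·4 − (-1)| / √(16 + 9) = |17|/5 = 17/5.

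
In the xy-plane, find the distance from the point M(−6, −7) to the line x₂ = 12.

d = |0·(-6) + 1·(-7) − 12| / √(0 + 1) = |-19|/1 = 19.

19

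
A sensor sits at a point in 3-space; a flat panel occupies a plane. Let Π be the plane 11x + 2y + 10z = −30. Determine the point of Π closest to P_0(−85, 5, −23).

n = (11, 2, 10), |n|² = 225, and n·P_0 − (-30) = -1125.
t = -1125/225 = -5, so the foot is P_0 − t·n = (−85, 5, −23) − (-5)·(11, 2, 10) = (−30, 15, 27).

(-30, 15, 27)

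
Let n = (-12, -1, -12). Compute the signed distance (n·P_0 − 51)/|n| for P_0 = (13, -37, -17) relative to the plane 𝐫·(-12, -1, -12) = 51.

n·P_0 − 51 = 34.
|n| = 17, so the signed distance is 34/17 = 2.

2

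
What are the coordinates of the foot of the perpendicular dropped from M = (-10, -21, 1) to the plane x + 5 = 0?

(-5, -21, 1)

n = (1, 0, 0), |n|² = 1, and n·M − (-5) = -5.
t = -5/1 = -5, so the foot is M − t·n = (-10, -21, 1) − (-5)·(1, 0, 0) = (-5, -21, 1).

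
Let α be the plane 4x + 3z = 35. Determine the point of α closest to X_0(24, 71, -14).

(524/25, 71, -407/25)

The perpendicular from X_0 has direction n = (4, 0, 3): r = (24, 71, -14) + λ(4, 0, 3).
Substitute into the plane: n·(X_0 + λn) = 35 gives 54 + 25λ = 35, so λ = -19/25.
Foot = (24, 71, -14) + (-19/25)·(4, 0, 3) = (524/25, 71, -407/25).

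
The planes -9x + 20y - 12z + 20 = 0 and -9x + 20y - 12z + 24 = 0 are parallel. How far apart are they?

4/25

With common normal n = (-9, 20, -12) (|n| = 25), the distance is |(-20) − (-24)|/|n| = 4/25.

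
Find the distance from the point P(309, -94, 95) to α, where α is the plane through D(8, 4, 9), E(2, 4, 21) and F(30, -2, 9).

DE = (-6, 0, 12) and DF = (22, -6, 0), so a normal is n = DE × DF = (72, 264, 36).
n = (72, 264, 36); n·P − 1956 = -1104; |n| = 276; distance = 1104/276 = 4.

4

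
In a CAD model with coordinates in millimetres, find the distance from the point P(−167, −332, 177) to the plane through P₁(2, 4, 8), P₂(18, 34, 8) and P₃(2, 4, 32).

9

P₁P₂ = (16, 30, 0) and P₁P₃ = (0, 0, 24), so a normal is n = P₁P₂ × P₁P₃ = (720, −384, 0).
Then n·(−167, −332, 177) − (−96) = 7344.
|n| = √(518400 + 147456 + 0) = 816, so the distance is |7344|/816 = 9.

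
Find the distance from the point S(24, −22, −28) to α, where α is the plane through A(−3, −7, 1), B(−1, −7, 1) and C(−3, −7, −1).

15

AB = (2, 0, 0) and AC = (0, 0, −2), so a normal is n = AB × AC = (0, 4, 0).
n = (0, 4, 0); n·P − (-28) = -60; |n| = 4; distance = 60/4 = 15.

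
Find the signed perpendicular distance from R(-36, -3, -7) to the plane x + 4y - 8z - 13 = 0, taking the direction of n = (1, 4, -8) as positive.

-5/9

n·R − 13 = -5.
|n| = 9, so the signed distance is -5/9.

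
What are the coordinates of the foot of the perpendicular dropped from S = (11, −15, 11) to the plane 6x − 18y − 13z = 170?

n = (6, −18, −13), |n|² = 529, and n·S − 170 = 23.
t = 23/529 = 1/23, so the foot is S − t·n = (11, −15, 11) − (1/23)·(6, −18, −13) = (247/23, −327/23, 266/23).

(247/23, -327/23, 266/23)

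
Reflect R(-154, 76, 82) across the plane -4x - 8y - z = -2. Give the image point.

(-1450/9, 556/9, 722/9)

n = (-4, -8, -1), |n|² = 81, n·R − (-2) = -72, so t = -72/81 = -8/9.
Foot F = R − (-8/9)·n = (-1418/9, 620/9, 730/9); the reflection is 2F − R = (-1450/9, 556/9, 722/9).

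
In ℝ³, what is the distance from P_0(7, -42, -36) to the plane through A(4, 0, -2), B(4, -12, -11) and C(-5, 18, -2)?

AB = (0, -12, -9) and AC = (-9, 18, 0), so a normal is n = AB × AC = (162, 81, -108).
d = |162·7 + 81·(-42) + (-108)·(-36) − 864| / √(26244 + 6561 + 11664) = |756| / (27√61) = 28√61/61.

28/√61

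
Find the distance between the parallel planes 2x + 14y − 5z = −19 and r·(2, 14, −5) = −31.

Both planes have normal n = (2, 14, −5), |n| = 15. Any point on the first plane is at distance |(-31) − (-19)|/|n| = 12/15 = 4/5 from the second.

4/5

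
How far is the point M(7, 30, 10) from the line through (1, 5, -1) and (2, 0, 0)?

5√14

A direction vector is d = (1, -5, 1).
AP = (6, 25, 11), and AP × d = (80, 5, -55).
|AP × d|² = 9450 and |d|² = 27, so the distance is √(9450/27) = √350 = 5√14.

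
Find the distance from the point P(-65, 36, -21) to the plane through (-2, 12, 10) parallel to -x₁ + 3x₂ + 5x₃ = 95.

Parallel planes share the normal n = (-1, 3, 5); since (-2, 12, 10) lies on the plane, its equation is -x₁ + 3x₂ + 5x₃ = 88.
Then n·(-65, 36, -21) - 88 = -20.
|n| = √(1 + 9 + 25) = √35, so the distance is |-20|/√35 = 20/√35.

4√35/7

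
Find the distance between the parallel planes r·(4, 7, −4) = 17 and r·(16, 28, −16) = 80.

Divide the second equation by 4 to match normals: 4x + 7y − 4z = 20.
With common normal n = (4, 7, −4) (|n| = 9), the distance is |17 − 20|/|n| = 3/9 = 1/3.

1/3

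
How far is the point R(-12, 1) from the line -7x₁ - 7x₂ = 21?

d = |(-7)·(-12) + (-7)·1 − 21| / √(49 + 49) = |56|/(7√2) = 4√2.

4√2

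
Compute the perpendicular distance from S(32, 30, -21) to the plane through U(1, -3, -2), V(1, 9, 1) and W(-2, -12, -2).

UV = (0, 12, 3) and UW = (-3, -9, 0), so a normal is n = UV × UW = (27, -9, 36).
n = (27, -9, 36); n·P − (-18) = -144; |n| = 9√26; distance = 144/(9√26) = 8√26/13.

8√26/13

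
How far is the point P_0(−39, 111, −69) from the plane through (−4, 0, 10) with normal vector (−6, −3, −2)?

5

The plane has equation n·(r − (−4, 0, 10)) = 0, i.e. n·r = 4.
Then n·(−39, 111, −69) − 4 = 35.
|n| = √(36 + 9 + 4) = 7, so the distance is |35|/7 = 5.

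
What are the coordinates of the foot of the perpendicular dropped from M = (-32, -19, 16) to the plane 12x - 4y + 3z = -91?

n = (12, -4, 3), |n|² = 169, and n·M − (-91) = -169.
t = -169/169 = -1, so the foot is M − t·n = (-32, -19, 16) − (-1)·(12, -4, 3) = (-20, -23, 19).

(-20, -23, 19)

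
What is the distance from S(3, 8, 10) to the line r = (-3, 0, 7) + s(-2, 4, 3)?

Direction vector d = (-2, 4, 3).
AP = (6, 8, 3), and AP × d = (12, -24, 40).
|AP × d|² = 2320 and |d|² = 29, so the distance is √(2320/29) = √80 = 4√5.

4√5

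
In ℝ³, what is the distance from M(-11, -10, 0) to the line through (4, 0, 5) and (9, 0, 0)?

A direction vector is d = (5, 0, -5).
AP = (-15, -10, -5), and AP × d = (50, -100, 50).
|AP × d|² = 15000 and |d|² = 50, so the distance is √(15000/50) = √300 = 10√3.

10√3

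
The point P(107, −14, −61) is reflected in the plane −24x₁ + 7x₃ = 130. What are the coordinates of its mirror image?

With n = (−24, 0, 7), the signed offset is (n·P − 130)/|n|² = -3125/625 = -5.
P' = P − 2t·n = (107, −14, −61) − (-10)·(−24, 0, 7) = (−133, −14, 9).

(-133, -14, 9)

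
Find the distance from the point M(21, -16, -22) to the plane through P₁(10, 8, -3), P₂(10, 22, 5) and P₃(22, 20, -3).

7/9

P₁P₂ = (0, 14, 8) and P₁P₃ = (12, 12, 0), so a normal is n = P₁P₂ × P₁P₃ = (-96, 96, -168).
d = |(-96)·21 + 96·(-16) + (-168)·(-22) − 312| / √(9216 + 9216 + 28224) = |-168| / 216 = 7/9.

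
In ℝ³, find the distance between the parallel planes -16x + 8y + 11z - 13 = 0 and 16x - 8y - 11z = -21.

Divide the second equation by -1 to match normals: -16x + 8y + 11z = 21.
With common normal n = (-16, 8, 11) (|n| = 21), the distance is |13 − 21|/|n| = 8/21.

8/21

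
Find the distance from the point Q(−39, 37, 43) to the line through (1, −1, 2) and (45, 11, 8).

2√1049

A direction vector is d = (44, 12, 6).
AP = (−40, 38, 41); AP·d = -1058, |AP|² = 4725, |d|² = 2116.
distance² = |AP|² − (AP·d)²/|d|² = 4725 − 1119364/2116 = 4196, so the distance is 2√1049.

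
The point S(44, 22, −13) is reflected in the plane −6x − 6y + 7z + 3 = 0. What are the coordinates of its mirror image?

n = (−6, −6, 7), |n|² = 121, n·S − (-3) = -484, so t = -484/121 = -4.
Foot F = S − (-4)·n = (20, −2, 15); the reflection is 2F − S = (−4, −26, 43).

(-4, -26, 43)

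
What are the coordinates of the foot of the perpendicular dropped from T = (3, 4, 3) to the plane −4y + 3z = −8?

(3, 104/25, 72/25)

n = (0, −4, 3), |n|² = 25, and n·T − (-8) = 1.
t = 1/25, so the foot is T − t·n = (3, 4, 3) − (1/25)·(0, −4, 3) = (3, 104/25, 72/25).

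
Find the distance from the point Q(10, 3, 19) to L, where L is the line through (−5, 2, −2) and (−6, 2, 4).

A direction vector is d = (−1, 0, 6).
AP = (15, 1, 21); AP·d = 111, |AP|² = 667, |d|² = 37.
distance² = |AP|² − (AP·d)²/|d|² = 667 − 12321/37 = 334, so the distance is √334.

√334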